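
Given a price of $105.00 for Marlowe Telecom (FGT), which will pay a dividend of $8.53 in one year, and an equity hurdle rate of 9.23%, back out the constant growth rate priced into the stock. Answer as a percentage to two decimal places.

From P₀ = D₁/(r − g), the implied growth is g = r − D₁/P₀.
g = 0.0923 − 8.53/105.00 = 0.0923 − 0.08124 = 0.01106

1.11%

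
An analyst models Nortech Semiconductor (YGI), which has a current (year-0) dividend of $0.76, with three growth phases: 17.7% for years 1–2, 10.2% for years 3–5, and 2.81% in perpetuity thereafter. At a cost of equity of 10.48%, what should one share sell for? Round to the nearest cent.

Three-stage DDM. Project D₁…D_5; terminal Gordon value at t=5 with g = 0.0281; discount at r = 0.1048.
D_1 = 0.8945
D_2 = 1.0529
D_3 = 1.1602
D_4 = 1.2786
D_5 = 1.4090
TV_5 = 1.4486/(0.1048−0.0281) = 18.8865
P₀ = Σ Dₜ/(1+r)ᵗ + TV_5/(1+r)^5 = 15.7214

$15.72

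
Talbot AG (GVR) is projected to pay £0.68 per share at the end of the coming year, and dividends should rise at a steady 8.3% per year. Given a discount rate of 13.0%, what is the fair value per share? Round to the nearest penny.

Gordon growth model: P₀ = D₁/(r − g), with D₁ = 0.68 given directly.
P₀ = 0.6800 / (0.13 − 0.083) = 0.6800 / 0.047 = 14.4681

£14.47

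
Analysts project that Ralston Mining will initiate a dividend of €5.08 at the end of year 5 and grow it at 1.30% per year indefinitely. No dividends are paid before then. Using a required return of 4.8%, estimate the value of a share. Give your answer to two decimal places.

€120.32

Deferred-dividend DDM. At t=4 the remaining stream is a growing perpetuity with first payment D_5 = 5.08.
V_4 = D_5/(r−g) = 5.08/(0.048−0.013) = 145.1429
P₀ = V_4/(1+r)^4 = 145.1429/(1+0.048)^4 = 120.3235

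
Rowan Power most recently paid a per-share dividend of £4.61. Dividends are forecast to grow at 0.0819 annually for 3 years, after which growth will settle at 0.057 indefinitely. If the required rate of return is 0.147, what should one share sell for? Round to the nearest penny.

£57.76

Two-stage DDM. Project D₁…D_3 at 0.0819, terminal growth 0.057, discount at r = 0.147.
D_1 = 4.9876
D_2 = 5.3960
D_3 = 5.8380
Terminal value at t=3: TV = D_4/(r−g) = 6.1707/(0.147−0.057) = 68.5638
P₀ = 4.9876/(1+0.147)^1 + 5.3960/(1+0.147)^2 + 5.8380/(1+0.147)^3 + 68.5638/(1+0.147)^3 = 57.7551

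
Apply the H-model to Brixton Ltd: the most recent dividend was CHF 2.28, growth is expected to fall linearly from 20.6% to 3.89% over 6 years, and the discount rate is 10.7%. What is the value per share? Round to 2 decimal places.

CHF 51.57

H-model: P₀ = D₀[(1+g_L) + H(g_S−g_L)]/(r−g_L), with H = 6/2 = 3.
P₀ = 2.28 × [(1+0.0389) + 3×(0.206−0.0389)] / (0.107−0.0389)
   = 2.28 × 1.5402 / 0.0681 = 51.5662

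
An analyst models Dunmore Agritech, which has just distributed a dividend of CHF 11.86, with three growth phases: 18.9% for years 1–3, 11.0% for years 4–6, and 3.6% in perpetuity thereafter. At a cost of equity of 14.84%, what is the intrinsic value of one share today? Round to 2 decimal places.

CHF 184.62

Three-stage DDM. Project D₁…D_6; terminal Gordon value at t=6 with g = 0.036; discount at r = 0.1484.
D_1 = 14.1015
D_2 = 16.7667
D_3 = 19.9356
D_4 = 22.1286
D_5 = 24.5627
D_6 = 27.2646
TV_6 = 28.2461/(0.1484−0.036) = 251.3001
P₀ = Σ Dₜ/(1+r)ᵗ + TV_6/(1+r)^6 = 184.6171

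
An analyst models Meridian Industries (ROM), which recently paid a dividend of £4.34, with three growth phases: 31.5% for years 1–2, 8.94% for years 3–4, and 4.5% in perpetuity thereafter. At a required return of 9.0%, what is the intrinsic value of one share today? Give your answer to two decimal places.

Three-stage DDM. Project D₁…D_4; terminal Gordon value at t=4 with g = 0.045; discount at r = 0.09.
D_1 = 5.7071
D_2 = 7.5048
D_3 = 8.1758
D_4 = 8.9067
TV_4 = 9.3075/(0.09−0.045) = 206.8330
P₀ = Σ Dₜ/(1+r)ᵗ + TV_4/(1+r)^4 = 170.7011

£170.70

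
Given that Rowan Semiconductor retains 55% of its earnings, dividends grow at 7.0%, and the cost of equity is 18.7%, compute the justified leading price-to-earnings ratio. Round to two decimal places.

3.85

Payout ratio b = 1 − 0.55 = 0.45.
Justified leading P/E = b/(r−g) = 0.45/(0.187−0.07) = 3.8462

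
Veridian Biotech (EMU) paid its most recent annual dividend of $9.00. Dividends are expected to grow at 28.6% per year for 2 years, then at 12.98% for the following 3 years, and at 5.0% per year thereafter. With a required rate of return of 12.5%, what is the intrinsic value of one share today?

Three-stage DDM. Project D₁…D_5; terminal Gordon value at t=5 with g = 0.05; discount at r = 0.125.
D_1 = 11.5740
D_2 = 14.8842
D_3 = 16.8161
D_4 = 18.9989
D_5 = 21.4649
TV_5 = 22.5382/(0.125−0.05) = 300.5088
P₀ = Σ Dₜ/(1+r)ᵗ + TV_5/(1+r)^5 = 224.3923

$224.39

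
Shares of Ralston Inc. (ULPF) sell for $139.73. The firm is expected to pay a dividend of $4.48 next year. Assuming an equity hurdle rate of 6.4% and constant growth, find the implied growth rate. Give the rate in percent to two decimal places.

3.19%

From P₀ = D₁/(r − g), the implied growth is g = r − D₁/P₀.
g = 0.064 − 4.48/139.73 = 0.064 − 0.03206 = 0.03194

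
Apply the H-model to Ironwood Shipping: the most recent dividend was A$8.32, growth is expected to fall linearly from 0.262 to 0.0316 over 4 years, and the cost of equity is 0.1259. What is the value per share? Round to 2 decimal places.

A$131.67

H-model: P₀ = D₀[(1+g_L) + H(g_S−g_L)]/(r−g_L), with H = 4/2 = 2.
P₀ = 8.32 × [(1+0.0316) + 2×(0.262−0.0316)] / (0.1259−0.0316)
   = 8.32 × 1.4924 / 0.0943 = 131.6730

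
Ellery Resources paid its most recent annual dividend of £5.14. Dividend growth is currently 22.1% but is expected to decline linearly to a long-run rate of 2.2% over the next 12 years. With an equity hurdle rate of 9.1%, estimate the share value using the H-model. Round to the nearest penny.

H-model: P₀ = D₀[(1+g_L) + H(g_S−g_L)]/(r−g_L), with H = 12/2 = 6.
P₀ = 5.14 × [(1+0.022) + 6×(0.221−0.022)] / (0.091−0.022)
   = 5.14 × 2.2160 / 0.069 = 165.0759

£165.08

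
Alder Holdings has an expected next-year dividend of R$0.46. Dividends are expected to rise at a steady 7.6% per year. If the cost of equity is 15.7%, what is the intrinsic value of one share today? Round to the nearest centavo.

R$5.68

Gordon growth model: P₀ = D₁/(r − g), with D₁ = 0.46 given directly.
P₀ = 0.4600 / (0.157 − 0.076) = 0.4600 / 0.081 = 5.6790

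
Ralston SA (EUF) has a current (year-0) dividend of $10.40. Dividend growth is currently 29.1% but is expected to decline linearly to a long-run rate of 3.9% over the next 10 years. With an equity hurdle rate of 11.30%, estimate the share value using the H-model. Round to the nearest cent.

$323.10

H-model: P₀ = D₀[(1+g_L) + H(g_S−g_L)]/(r−g_L), with H = 10/2 = 5.
P₀ = 10.40 × [(1+0.039) + 5×(0.291−0.039)] / (0.113−0.039)
   = 10.40 × 2.2990 / 0.074 = 323.1027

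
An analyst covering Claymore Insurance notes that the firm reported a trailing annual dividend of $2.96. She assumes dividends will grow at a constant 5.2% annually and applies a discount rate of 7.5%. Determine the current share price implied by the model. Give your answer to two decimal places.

$135.39

Gordon growth model: P₀ = D₁/(r − g). D₁ = 2.96 × (1 + 0.052) = 3.1139.
P₀ = 3.1139 / (0.075 − 0.052) = 3.1139 / 0.023 = 135.3878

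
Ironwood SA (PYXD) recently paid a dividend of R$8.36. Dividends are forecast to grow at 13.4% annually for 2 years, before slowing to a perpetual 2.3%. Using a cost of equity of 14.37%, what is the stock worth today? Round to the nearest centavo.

R$86.17

Two-stage DDM. Project D₁…D_2 at 0.134, terminal growth 0.023, discount at r = 0.1437.
D_1 = 9.4802
D_2 = 10.7506
Terminal value at t=2: TV = D_3/(r−g) = 10.9979/(0.1437−0.023) = 91.1173
P₀ = 9.4802/(1+0.1437)^1 + 10.7506/(1+0.1437)^2 + 91.1173/(1+0.1437)^2 = 86.1668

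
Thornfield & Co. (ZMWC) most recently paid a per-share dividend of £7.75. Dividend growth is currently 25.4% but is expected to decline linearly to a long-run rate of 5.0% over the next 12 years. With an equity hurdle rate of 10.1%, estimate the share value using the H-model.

£345.56

H-model: P₀ = D₀[(1+g_L) + H(g_S−g_L)]/(r−g_L), with H = 12/2 = 6.
P₀ = 7.75 × [(1+0.05) + 6×(0.254−0.05)] / (0.101−0.05)
   = 7.75 × 2.2740 / 0.051 = 345.5588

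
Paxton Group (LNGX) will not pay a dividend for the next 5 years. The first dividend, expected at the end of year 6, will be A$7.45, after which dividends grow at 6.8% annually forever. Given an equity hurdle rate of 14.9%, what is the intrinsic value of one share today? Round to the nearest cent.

Deferred-dividend DDM. At t=5 the remaining stream is a growing perpetuity with first payment D_6 = 7.45.
V_5 = D_6/(r−g) = 7.45/(0.149−0.068) = 91.9753
P₀ = V_5/(1+r)^5 = 91.9753/(1+0.149)^5 = 45.9273

A$45.93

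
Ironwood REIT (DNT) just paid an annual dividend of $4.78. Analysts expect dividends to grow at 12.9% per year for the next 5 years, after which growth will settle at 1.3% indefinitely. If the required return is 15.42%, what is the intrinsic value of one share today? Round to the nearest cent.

$53.09

Two-stage DDM. Project D₁…D_5 at 0.129, terminal growth 0.013, discount at r = 0.1542.
D_1 = 5.3966
D_2 = 6.0928
D_3 = 6.8788
D_4 = 7.7661
D_5 = 8.7679
Terminal value at t=5: TV = D_6/(r−g) = 8.8819/(0.1542−0.013) = 62.9031
P₀ = 5.3966/(1+0.1542)^1 + 6.0928/(1+0.1542)^2 + 6.8788/(1+0.1542)^3 + 7.7661/(1+0.1542)^4 + 8.7679/(1+0.1542)^5 + 62.9031/(1+0.1542)^5 = 53.0885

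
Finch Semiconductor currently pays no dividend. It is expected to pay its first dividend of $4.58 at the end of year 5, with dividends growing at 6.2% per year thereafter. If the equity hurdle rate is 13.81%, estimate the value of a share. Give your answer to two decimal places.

Deferred-dividend DDM. At t=4 the remaining stream is a growing perpetuity with first payment D_5 = 4.58.
V_4 = D_5/(r−g) = 4.58/(0.1381−0.062) = 60.1840
P₀ = V_4/(1+r)^4 = 60.1840/(1+0.1381)^4 = 35.8723

$35.87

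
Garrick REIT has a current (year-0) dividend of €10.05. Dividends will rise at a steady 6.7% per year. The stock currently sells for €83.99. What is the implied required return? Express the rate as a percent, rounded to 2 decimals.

19.47%

Rearranging the constant-growth DDM: r = D₁/P₀ + g.
D₁ = 10.05 × (1 + 0.067) = 10.7233.
r = 10.7233 / 83.99 + 0.067 = 0.12767 + 0.067 = 0.19467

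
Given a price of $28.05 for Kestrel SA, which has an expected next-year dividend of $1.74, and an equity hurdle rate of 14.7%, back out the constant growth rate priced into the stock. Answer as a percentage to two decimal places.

8.50%

From P₀ = D₁/(r − g), the implied growth is g = r − D₁/P₀.
g = 0.147 − 1.74/28.05 = 0.147 − 0.06203 = 0.08497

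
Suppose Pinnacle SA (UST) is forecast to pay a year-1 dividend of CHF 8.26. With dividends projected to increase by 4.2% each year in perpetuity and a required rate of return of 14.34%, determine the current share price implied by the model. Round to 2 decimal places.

Gordon growth model: P₀ = D₁/(r − g), with D₁ = 8.26 given directly.
P₀ = 8.2600 / (0.1434 − 0.042) = 8.2600 / 0.1014 = 81.4596

CHF 81.46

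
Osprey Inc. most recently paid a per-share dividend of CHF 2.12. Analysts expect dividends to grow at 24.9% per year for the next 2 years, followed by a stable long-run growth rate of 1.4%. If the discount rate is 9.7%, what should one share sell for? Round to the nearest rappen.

CHF 38.74

Two-stage DDM. Project D₁…D_2 at 0.249, terminal growth 0.014, discount at r = 0.097.
D_1 = 2.6479
D_2 = 3.3072
Terminal value at t=2: TV = D_3/(r−g) = 3.3535/(0.097−0.014) = 40.4036
P₀ = 2.6479/(1+0.097)^1 + 3.3072/(1+0.097)^2 + 40.4036/(1+0.097)^2 = 38.7363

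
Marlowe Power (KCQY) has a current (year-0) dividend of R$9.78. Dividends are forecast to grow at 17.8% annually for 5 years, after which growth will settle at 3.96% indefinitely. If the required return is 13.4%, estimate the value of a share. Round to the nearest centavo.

Two-stage DDM. Project D₁…D_5 at 0.178, terminal growth 0.0396, discount at r = 0.134.
D_1 = 11.5208
D_2 = 13.5715
D_3 = 15.9873
D_4 = 18.8330
D_5 = 22.1853
Terminal value at t=5: TV = D_6/(r−g) = 23.0638/(0.134−0.0396) = 244.3203
P₀ = 11.5208/(1+0.134)^1 + 13.5715/(1+0.134)^2 + 15.9873/(1+0.134)^3 + 18.8330/(1+0.134)^4 + 22.1853/(1+0.134)^5 + 244.3203/(1+0.134)^5 = 185.1802

R$185.18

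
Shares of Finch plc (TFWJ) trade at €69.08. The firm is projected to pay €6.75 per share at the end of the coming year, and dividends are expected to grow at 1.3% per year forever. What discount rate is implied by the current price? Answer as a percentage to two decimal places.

Rearranging the constant-growth DDM: r = D₁/P₀ + g.
r = 6.7500 / 69.08 + 0.013 = 0.09771 + 0.013 = 0.11071

11.07%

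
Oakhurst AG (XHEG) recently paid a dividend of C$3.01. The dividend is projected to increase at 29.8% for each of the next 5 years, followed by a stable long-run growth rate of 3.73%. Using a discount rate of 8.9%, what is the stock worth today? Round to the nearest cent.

Two-stage DDM. Project D₁…D_5 at 0.298, terminal growth 0.0373, discount at r = 0.089.
D_1 = 3.9070
D_2 = 5.0713
D_3 = 6.5825
D_4 = 8.5441
D_5 = 11.0902
Terminal value at t=5: TV = D_6/(r−g) = 11.5039/(0.089−0.0373) = 222.5122
P₀ = 3.9070/(1+0.089)^1 + 5.0713/(1+0.089)^2 + 6.5825/(1+0.089)^3 + 8.5441/(1+0.089)^4 + 11.0902/(1+0.089)^5 + 222.5122/(1+0.089)^5 = 171.5598

C$171.56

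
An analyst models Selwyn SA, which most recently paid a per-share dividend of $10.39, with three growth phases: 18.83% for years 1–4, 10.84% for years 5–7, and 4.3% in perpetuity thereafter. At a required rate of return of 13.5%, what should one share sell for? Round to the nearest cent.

$214.20

Three-stage DDM. Project D₁…D_7; terminal Gordon value at t=7 with g = 0.043; discount at r = 0.135.
D_1 = 12.3464
D_2 = 14.6713
D_3 = 17.4339
D_4 = 20.7167
D_5 = 22.9624
D_6 = 25.4515
D_7 = 28.2104
TV_7 = 29.4235/(0.135−0.043) = 319.8203
P₀ = Σ Dₜ/(1+r)ᵗ + TV_7/(1+r)^7 = 214.2021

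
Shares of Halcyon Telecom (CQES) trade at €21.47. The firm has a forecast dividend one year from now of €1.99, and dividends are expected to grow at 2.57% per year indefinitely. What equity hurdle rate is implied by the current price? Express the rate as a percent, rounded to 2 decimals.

11.84%

Rearranging the constant-growth DDM: r = D₁/P₀ + g.
r = 1.9900 / 21.47 + 0.0257 = 0.09269 + 0.0257 = 0.11839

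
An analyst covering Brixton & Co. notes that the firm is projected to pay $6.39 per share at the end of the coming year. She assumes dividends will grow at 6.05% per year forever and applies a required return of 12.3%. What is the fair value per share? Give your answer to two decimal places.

Gordon growth model: P₀ = D₁/(r − g), with D₁ = 6.39 given directly.
P₀ = 6.3900 / (0.123 − 0.0605) = 6.3900 / 0.0625 = 102.2400

$102.24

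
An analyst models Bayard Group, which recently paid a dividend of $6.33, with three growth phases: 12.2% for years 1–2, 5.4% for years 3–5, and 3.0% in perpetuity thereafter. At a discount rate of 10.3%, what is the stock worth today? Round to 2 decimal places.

Three-stage DDM. Project D₁…D_5; terminal Gordon value at t=5 with g = 0.03; discount at r = 0.103.
D_1 = 7.1023
D_2 = 7.9687
D_3 = 8.3990
D_4 = 8.8526
D_5 = 9.3306
TV_5 = 9.6106/(0.103−0.03) = 131.6514
P₀ = Σ Dₜ/(1+r)ᵗ + TV_5/(1+r)^5 = 111.5837

$111.58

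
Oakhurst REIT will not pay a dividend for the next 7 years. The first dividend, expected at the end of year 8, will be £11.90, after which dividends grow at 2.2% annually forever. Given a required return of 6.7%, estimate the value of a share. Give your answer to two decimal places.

£167.95

Deferred-dividend DDM. At t=7 the remaining stream is a growing perpetuity with first payment D_8 = 11.90.
V_7 = D_8/(r−g) = 11.90/(0.067−0.022) = 264.4444
P₀ = V_7/(1+r)^7 = 264.4444/(1+0.067)^7 = 167.9514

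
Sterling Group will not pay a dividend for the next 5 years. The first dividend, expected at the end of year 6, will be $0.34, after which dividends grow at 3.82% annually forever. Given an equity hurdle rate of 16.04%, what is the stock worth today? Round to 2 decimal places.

$1.32

Deferred-dividend DDM. At t=5 the remaining stream is a growing perpetuity with first payment D_6 = 0.34.
V_5 = D_6/(r−g) = 0.34/(0.1604−0.0382) = 2.7823
P₀ = V_5/(1+r)^5 = 2.7823/(1+0.1604)^5 = 1.3224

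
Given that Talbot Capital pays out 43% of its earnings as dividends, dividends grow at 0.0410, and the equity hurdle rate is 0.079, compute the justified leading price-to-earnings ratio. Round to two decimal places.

11.32

Justified leading P/E = b/(r−g) = 0.43/(0.079−0.041) = 11.3158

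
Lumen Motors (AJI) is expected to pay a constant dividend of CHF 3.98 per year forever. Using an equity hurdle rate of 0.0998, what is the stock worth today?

CHF 39.88

Zero-growth DDM (perpetuity): P₀ = D/r = 3.98 / 0.0998 = 39.8798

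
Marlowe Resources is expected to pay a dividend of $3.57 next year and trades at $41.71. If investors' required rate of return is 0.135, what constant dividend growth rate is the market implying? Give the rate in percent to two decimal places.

From P₀ = D₁/(r − g), the implied growth is g = r − D₁/P₀.
g = 0.135 − 3.57/41.71 = 0.135 − 0.08559 = 0.04941

4.94%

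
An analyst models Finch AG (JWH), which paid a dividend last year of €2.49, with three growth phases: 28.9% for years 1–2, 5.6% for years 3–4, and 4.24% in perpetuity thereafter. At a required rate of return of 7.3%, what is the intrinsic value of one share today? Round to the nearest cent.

€132.16

Three-stage DDM. Project D₁…D_4; terminal Gordon value at t=4 with g = 0.0424; discount at r = 0.073.
D_1 = 3.2096
D_2 = 4.1372
D_3 = 4.3689
D_4 = 4.6135
TV_4 = 4.8091/(0.073−0.0424) = 157.1614
P₀ = Σ Dₜ/(1+r)ᵗ + TV_4/(1+r)^4 = 132.1640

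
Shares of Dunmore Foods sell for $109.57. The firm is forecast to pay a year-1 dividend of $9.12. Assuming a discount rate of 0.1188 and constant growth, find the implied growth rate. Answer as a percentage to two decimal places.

3.56%

From P₀ = D₁/(r − g), the implied growth is g = r − D₁/P₀.
g = 0.1188 − 9.12/109.57 = 0.1188 − 0.08323 = 0.03557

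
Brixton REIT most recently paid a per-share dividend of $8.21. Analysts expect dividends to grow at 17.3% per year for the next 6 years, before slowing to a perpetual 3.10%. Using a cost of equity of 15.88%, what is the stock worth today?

Two-stage DDM. Project D₁…D_6 at 0.173, terminal growth 0.031, discount at r = 0.1588.
D_1 = 9.6303
D_2 = 11.2964
D_3 = 13.2507
D_4 = 15.5430
D_5 = 18.2320
D_6 = 21.3861
Terminal value at t=6: TV = D_7/(r−g) = 22.0491/(0.1588−0.031) = 172.5278
P₀ = 9.6303/(1+0.1588)^1 + 11.2964/(1+0.1588)^2 + 13.2507/(1+0.1588)^3 + 15.5430/(1+0.1588)^4 + 18.2320/(1+0.1588)^5 + 21.3861/(1+0.1588)^6 + 172.5278/(1+0.1588)^6 = 122.6702

$122.67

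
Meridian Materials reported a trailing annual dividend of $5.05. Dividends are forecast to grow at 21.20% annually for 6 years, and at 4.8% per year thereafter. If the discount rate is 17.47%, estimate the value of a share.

Two-stage DDM. Project D₁…D_6 at 0.212, terminal growth 0.048, discount at r = 0.1747.
D_1 = 6.1206
D_2 = 7.4182
D_3 = 8.9908
D_4 = 10.8969
D_5 = 13.2070
D_6 = 16.0069
Terminal value at t=6: TV = D_7/(r−g) = 16.7752/(0.1747−0.048) = 132.4012
P₀ = 6.1206/(1+0.1747)^1 + 7.4182/(1+0.1747)^2 + 8.9908/(1+0.1747)^3 + 10.8969/(1+0.1747)^4 + 13.2070/(1+0.1747)^5 + 16.0069/(1+0.1747)^6 + 132.4012/(1+0.1747)^6 = 84.2397

$84.24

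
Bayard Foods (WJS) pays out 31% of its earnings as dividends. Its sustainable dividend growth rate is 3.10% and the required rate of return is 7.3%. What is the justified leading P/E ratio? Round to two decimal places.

Justified leading P/E = b/(r−g) = 0.31/(0.073−0.031) = 7.3810

7.38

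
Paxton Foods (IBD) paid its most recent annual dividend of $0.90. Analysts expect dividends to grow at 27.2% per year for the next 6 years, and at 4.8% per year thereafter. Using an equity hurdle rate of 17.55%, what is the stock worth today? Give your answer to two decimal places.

$19.06

Two-stage DDM. Project D₁…D_6 at 0.272, terminal growth 0.048, discount at r = 0.1755.
D_1 = 1.1448
D_2 = 1.4562
D_3 = 1.8523
D_4 = 2.3561
D_5 = 2.9969
D_6 = 3.8121
Terminal value at t=6: TV = D_7/(r−g) = 3.9951/(0.1755−0.048) = 31.3340
P₀ = 1.1448/(1+0.1755)^1 + 1.4562/(1+0.1755)^2 + 1.8523/(1+0.1755)^3 + 2.3561/(1+0.1755)^4 + 2.9969/(1+0.1755)^5 + 3.8121/(1+0.1755)^6 + 31.3340/(1+0.1755)^6 = 19.0584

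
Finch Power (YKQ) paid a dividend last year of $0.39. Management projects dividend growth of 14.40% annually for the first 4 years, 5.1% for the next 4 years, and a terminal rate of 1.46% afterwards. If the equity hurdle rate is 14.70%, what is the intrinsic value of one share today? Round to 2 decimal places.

Three-stage DDM. Project D₁…D_8; terminal Gordon value at t=8 with g = 0.0146; discount at r = 0.147.
D_1 = 0.4462
D_2 = 0.5104
D_3 = 0.5839
D_4 = 0.6680
D_5 = 0.7021
D_6 = 0.7379
D_7 = 0.7755
D_8 = 0.8150
TV_8 = 0.8269/(0.147−0.0146) = 6.2458
P₀ = Σ Dₜ/(1+r)ᵗ + TV_8/(1+r)^8 = 4.8813

$4.88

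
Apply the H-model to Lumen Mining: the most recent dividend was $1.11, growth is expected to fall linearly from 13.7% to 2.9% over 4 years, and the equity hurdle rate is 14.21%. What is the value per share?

H-model: P₀ = D₀[(1+g_L) + H(g_S−g_L)]/(r−g_L), with H = 4/2 = 2.
P₀ = 1.11 × [(1+0.029) + 2×(0.137−0.029)] / (0.1421−0.029)
   = 1.11 × 1.2450 / 0.1131 = 12.2188

$12.22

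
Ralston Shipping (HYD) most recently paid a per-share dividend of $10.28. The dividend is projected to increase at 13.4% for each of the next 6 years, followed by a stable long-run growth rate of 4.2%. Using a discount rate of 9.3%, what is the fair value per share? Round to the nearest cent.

Two-stage DDM. Project D₁…D_6 at 0.134, terminal growth 0.042, discount at r = 0.093.
D_1 = 11.6575
D_2 = 13.2196
D_3 = 14.9911
D_4 = 16.9999
D_5 = 19.2778
D_6 = 21.8611
Terminal value at t=6: TV = D_7/(r−g) = 22.7792/(0.093−0.042) = 446.6517
P₀ = 11.6575/(1+0.093)^1 + 13.2196/(1+0.093)^2 + 14.9911/(1+0.093)^3 + 16.9999/(1+0.093)^4 + 19.2778/(1+0.093)^5 + 21.8611/(1+0.093)^6 + 446.6517/(1+0.093)^6 = 332.2715

$332.27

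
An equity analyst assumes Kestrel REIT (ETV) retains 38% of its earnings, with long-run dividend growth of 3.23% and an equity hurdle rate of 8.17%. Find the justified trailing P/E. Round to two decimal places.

Payout ratio b = 1 − 0.38 = 0.62.
Justified trailing P/E = b(1+g)/(r−g) = 0.62×(1+0.0323)/(0.0817−0.0323) = 12.9560

12.96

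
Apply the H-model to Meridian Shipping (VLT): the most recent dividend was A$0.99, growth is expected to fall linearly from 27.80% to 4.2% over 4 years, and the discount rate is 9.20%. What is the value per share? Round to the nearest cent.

A$29.98

H-model: P₀ = D₀[(1+g_L) + H(g_S−g_L)]/(r−g_L), with H = 4/2 = 2.
P₀ = 0.99 × [(1+0.042) + 2×(0.278−0.042)] / (0.092−0.042)
   = 0.99 × 1.5140 / 0.05 = 29.9772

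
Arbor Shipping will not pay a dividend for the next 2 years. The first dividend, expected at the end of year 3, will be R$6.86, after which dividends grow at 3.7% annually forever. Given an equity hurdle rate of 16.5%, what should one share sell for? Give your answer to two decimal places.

Deferred-dividend DDM. At t=2 the remaining stream is a growing perpetuity with first payment D_3 = 6.86.
V_2 = D_3/(r−g) = 6.86/(0.165−0.037) = 53.5938
P₀ = V_2/(1+r)^2 = 53.5938/(1+0.165)^2 = 39.4877

R$39.49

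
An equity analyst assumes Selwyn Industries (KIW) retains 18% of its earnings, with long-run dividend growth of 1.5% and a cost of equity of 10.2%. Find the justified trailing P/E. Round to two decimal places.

Payout ratio b = 1 − 0.18 = 0.82.
Justified trailing P/E = b(1+g)/(r−g) = 0.82×(1+0.015)/(0.102−0.015) = 9.5667

9.57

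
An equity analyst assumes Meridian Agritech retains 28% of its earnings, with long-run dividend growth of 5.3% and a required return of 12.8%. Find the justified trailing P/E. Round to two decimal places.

10.11

Payout ratio b = 1 − 0.28 = 0.72.
Justified trailing P/E = b(1+g)/(r−g) = 0.72×(1+0.053)/(0.128−0.053) = 10.1088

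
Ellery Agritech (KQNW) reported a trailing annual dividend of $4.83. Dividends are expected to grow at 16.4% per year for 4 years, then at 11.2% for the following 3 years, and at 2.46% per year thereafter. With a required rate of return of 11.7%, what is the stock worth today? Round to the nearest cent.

Three-stage DDM. Project D₁…D_7; terminal Gordon value at t=7 with g = 0.0246; discount at r = 0.117.
D_1 = 5.6221
D_2 = 6.5441
D_3 = 7.6174
D_4 = 8.8666
D_5 = 9.8597
D_6 = 10.9640
D_7 = 12.1920
TV_7 = 12.4919/(0.117−0.0246) = 135.1935
P₀ = Σ Dₜ/(1+r)ᵗ + TV_7/(1+r)^7 = 100.6879

$100.69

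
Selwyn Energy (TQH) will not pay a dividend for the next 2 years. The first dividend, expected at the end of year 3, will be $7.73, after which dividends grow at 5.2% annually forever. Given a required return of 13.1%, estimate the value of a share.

$76.49

Deferred-dividend DDM. At t=2 the remaining stream is a growing perpetuity with first payment D_3 = 7.73.
V_2 = D_3/(r−g) = 7.73/(0.131−0.052) = 97.8481
P₀ = V_2/(1+r)^2 = 97.8481/(1+0.131)^2 = 76.4940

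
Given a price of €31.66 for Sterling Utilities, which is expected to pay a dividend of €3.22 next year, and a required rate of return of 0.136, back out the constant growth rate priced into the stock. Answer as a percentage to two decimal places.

3.43%

From P₀ = D₁/(r − g), the implied growth is g = r − D₁/P₀.
g = 0.136 − 3.22/31.66 = 0.136 − 0.10171 = 0.03429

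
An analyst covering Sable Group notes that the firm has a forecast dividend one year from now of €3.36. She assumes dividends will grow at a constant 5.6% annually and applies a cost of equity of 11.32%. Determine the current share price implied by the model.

Gordon growth model: P₀ = D₁/(r − g), with D₁ = 3.36 given directly.
P₀ = 3.3600 / (0.1132 − 0.056) = 3.3600 / 0.0572 = 58.7413

€58.74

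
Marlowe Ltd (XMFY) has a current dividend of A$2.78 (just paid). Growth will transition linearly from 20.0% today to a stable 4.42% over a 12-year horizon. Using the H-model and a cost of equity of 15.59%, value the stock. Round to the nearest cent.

H-model: P₀ = D₀[(1+g_L) + H(g_S−g_L)]/(r−g_L), with H = 12/2 = 6.
P₀ = 2.78 × [(1+0.0442) + 6×(0.2−0.0442)] / (0.1559−0.0442)
   = 2.78 × 1.9790 / 0.1117 = 49.2535

A$49.25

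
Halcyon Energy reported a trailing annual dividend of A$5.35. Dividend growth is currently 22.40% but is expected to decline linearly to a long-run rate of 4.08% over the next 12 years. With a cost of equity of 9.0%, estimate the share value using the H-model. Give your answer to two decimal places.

H-model: P₀ = D₀[(1+g_L) + H(g_S−g_L)]/(r−g_L), with H = 12/2 = 6.
P₀ = 5.35 × [(1+0.0408) + 6×(0.224−0.0408)] / (0.09−0.0408)
   = 5.35 × 2.1400 / 0.0492 = 232.7033

A$232.70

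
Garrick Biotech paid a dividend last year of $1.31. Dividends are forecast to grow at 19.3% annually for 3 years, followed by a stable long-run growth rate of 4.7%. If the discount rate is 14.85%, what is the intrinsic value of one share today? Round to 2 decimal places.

$19.39

Two-stage DDM. Project D₁…D_3 at 0.193, terminal growth 0.047, discount at r = 0.1485.
D_1 = 1.5628
D_2 = 1.8645
D_3 = 2.2243
Terminal value at t=3: TV = D_4/(r−g) = 2.3288/(0.1485−0.047) = 22.9442
P₀ = 1.5628/(1+0.1485)^1 + 1.8645/(1+0.1485)^2 + 2.2243/(1+0.1485)^3 + 22.9442/(1+0.1485)^3 = 19.3879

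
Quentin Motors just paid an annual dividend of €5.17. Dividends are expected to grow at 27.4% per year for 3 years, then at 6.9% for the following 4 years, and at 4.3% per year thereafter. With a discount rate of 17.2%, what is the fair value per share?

€76.75

Three-stage DDM. Project D₁…D_7; terminal Gordon value at t=7 with g = 0.043; discount at r = 0.172.
D_1 = 6.5866
D_2 = 8.3913
D_3 = 10.6905
D_4 = 11.4282
D_5 = 12.2167
D_6 = 13.0597
D_7 = 13.9608
TV_7 = 14.5611/(0.172−0.043) = 112.8767
P₀ = Σ Dₜ/(1+r)ᵗ + TV_7/(1+r)^7 = 76.7503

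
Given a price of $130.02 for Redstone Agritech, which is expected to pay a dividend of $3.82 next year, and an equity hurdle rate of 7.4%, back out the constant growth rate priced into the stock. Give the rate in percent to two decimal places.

4.46%

From P₀ = D₁/(r − g), the implied growth is g = r − D₁/P₀.
g = 0.074 − 3.82/130.02 = 0.074 − 0.02938 = 0.04462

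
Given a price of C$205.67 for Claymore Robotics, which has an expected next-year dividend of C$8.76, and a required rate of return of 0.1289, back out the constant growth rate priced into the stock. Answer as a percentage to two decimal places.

From P₀ = D₁/(r − g), the implied growth is g = r − D₁/P₀.
g = 0.1289 − 8.76/205.67 = 0.1289 − 0.04259 = 0.08631

8.63%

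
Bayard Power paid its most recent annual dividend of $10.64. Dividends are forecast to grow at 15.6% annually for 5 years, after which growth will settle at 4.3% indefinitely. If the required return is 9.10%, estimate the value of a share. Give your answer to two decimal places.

Two-stage DDM. Project D₁…D_5 at 0.156, terminal growth 0.043, discount at r = 0.091.
D_1 = 12.2998
D_2 = 14.2186
D_3 = 16.4367
D_4 = 19.0008
D_5 = 21.9650
Terminal value at t=5: TV = D_6/(r−g) = 22.9095/(0.091−0.043) = 477.2807
P₀ = 12.2998/(1+0.091)^1 + 14.2186/(1+0.091)^2 + 16.4367/(1+0.091)^3 + 19.0008/(1+0.091)^4 + 21.9650/(1+0.091)^5 + 477.2807/(1+0.091)^5 = 372.2793

$372.28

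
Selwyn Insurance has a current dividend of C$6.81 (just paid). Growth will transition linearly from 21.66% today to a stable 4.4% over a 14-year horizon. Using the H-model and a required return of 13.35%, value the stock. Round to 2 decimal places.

C$171.37

H-model: P₀ = D₀[(1+g_L) + H(g_S−g_L)]/(r−g_L), with H = 14/2 = 7.
P₀ = 6.81 × [(1+0.044) + 7×(0.2166−0.044)] / (0.1335−0.044)
   = 6.81 × 2.2522 / 0.0895 = 171.3685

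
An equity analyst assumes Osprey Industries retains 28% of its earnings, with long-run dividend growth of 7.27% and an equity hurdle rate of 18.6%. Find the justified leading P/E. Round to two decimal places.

Payout ratio b = 1 − 0.28 = 0.72.
Justified leading P/E = b/(r−g) = 0.72/(0.186−0.0727) = 6.3548

6.35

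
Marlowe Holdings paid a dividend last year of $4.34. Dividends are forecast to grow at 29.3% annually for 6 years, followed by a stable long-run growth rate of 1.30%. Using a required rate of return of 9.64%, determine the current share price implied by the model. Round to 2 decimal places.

Two-stage DDM. Project D₁…D_6 at 0.293, terminal growth 0.013, discount at r = 0.0964.
D_1 = 5.6116
D_2 = 7.2558
D_3 = 9.3818
D_4 = 12.1306
D_5 = 15.6849
D_6 = 20.2806
Terminal value at t=6: TV = D_7/(r−g) = 20.5443/(0.0964−0.013) = 246.3340
P₀ = 5.6116/(1+0.0964)^1 + 7.2558/(1+0.0964)^2 + 9.3818/(1+0.0964)^3 + 12.1306/(1+0.0964)^4 + 15.6849/(1+0.0964)^5 + 20.2806/(1+0.0964)^6 + 246.3340/(1+0.0964)^6 = 190.0537

$190.05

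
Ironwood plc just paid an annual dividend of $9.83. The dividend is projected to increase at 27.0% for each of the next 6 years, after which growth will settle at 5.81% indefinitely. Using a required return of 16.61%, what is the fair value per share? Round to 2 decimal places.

Two-stage DDM. Project D₁…D_6 at 0.27, terminal growth 0.0581, discount at r = 0.1661.
D_1 = 12.4841
D_2 = 15.8548
D_3 = 20.1356
D_4 = 25.5722
D_5 = 32.4767
D_6 = 41.2454
Terminal value at t=6: TV = D_7/(r−g) = 43.6418/(0.1661−0.0581) = 404.0907
P₀ = 12.4841/(1+0.1661)^1 + 15.8548/(1+0.1661)^2 + 20.1356/(1+0.1661)^3 + 25.5722/(1+0.1661)^4 + 32.4767/(1+0.1661)^5 + 41.2454/(1+0.1661)^6 + 404.0907/(1+0.1661)^6 = 241.0790

$241.08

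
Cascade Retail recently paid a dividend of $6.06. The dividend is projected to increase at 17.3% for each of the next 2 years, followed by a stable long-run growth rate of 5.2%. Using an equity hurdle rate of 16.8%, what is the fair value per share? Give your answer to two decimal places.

$67.63

Two-stage DDM. Project D₁…D_2 at 0.173, terminal growth 0.052, discount at r = 0.168.
D_1 = 7.1084
D_2 = 8.3381
Terminal value at t=2: TV = D_3/(r−g) = 8.7717/(0.168−0.052) = 75.6182
P₀ = 7.1084/(1+0.168)^1 + 8.3381/(1+0.168)^2 + 75.6182/(1+0.168)^2 = 67.6274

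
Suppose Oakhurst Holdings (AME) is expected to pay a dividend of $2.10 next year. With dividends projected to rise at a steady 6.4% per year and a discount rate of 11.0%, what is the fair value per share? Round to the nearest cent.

$45.65

Gordon growth model: P₀ = D₁/(r − g), with D₁ = 2.10 given directly.
P₀ = 2.1000 / (0.11 − 0.064) = 2.1000 / 0.046 = 45.6522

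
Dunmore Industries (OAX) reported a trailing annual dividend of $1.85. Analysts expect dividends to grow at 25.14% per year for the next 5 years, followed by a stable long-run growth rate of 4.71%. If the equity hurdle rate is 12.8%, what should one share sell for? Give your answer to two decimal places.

Two-stage DDM. Project D₁…D_5 at 0.2514, terminal growth 0.0471, discount at r = 0.128.
D_1 = 2.3151
D_2 = 2.8971
D_3 = 3.6254
D_4 = 4.5369
D_5 = 5.6774
Terminal value at t=5: TV = D_6/(r−g) = 5.9448/(0.128−0.0471) = 73.4839
P₀ = 2.3151/(1+0.128)^1 + 2.8971/(1+0.128)^2 + 3.6254/(1+0.128)^3 + 4.5369/(1+0.128)^4 + 5.6774/(1+0.128)^5 + 73.4839/(1+0.128)^5 = 53.0055

$53.01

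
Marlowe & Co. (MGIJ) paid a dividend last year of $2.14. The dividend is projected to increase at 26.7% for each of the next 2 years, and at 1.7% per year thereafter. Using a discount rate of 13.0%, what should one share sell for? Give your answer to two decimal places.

Two-stage DDM. Project D₁…D_2 at 0.267, terminal growth 0.017, discount at r = 0.13.
D_1 = 2.7114
D_2 = 3.4353
Terminal value at t=2: TV = D_3/(r−g) = 3.4937/(0.13−0.017) = 30.9179
P₀ = 2.7114/(1+0.13)^1 + 3.4353/(1+0.13)^2 + 30.9179/(1+0.13)^2 = 29.3030

$29.30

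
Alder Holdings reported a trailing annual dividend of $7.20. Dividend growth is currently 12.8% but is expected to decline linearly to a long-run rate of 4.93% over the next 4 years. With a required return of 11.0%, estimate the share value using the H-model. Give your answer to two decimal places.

$143.13

H-model: P₀ = D₀[(1+g_L) + H(g_S−g_L)]/(r−g_L), with H = 4/2 = 2.
P₀ = 7.20 × [(1+0.0493) + 2×(0.128−0.0493)] / (0.11−0.0493)
   = 7.20 × 1.2067 / 0.0607 = 143.1341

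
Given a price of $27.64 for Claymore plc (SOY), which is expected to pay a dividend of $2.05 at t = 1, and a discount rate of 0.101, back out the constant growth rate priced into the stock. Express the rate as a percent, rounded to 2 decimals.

2.68%

From P₀ = D₁/(r − g), the implied growth is g = r − D₁/P₀.
g = 0.101 − 2.05/27.64 = 0.101 − 0.07417 = 0.02683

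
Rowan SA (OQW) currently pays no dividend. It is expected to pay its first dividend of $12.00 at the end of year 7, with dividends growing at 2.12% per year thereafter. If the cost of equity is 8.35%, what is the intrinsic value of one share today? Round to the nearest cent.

Deferred-dividend DDM. At t=6 the remaining stream is a growing perpetuity with first payment D_7 = 12.00.
V_6 = D_7/(r−g) = 12.00/(0.0835−0.0212) = 192.6164
P₀ = V_6/(1+r)^6 = 192.6164/(1+0.0835)^6 = 119.0473

$119.05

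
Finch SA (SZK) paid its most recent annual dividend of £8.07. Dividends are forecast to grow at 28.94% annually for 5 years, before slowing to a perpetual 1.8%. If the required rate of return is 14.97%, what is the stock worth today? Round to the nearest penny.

£168.35

Two-stage DDM. Project D₁…D_5 at 0.2894, terminal growth 0.018, discount at r = 0.1497.
D_1 = 10.4055
D_2 = 13.4168
D_3 = 17.2996
D_4 = 22.3061
D_5 = 28.7615
Terminal value at t=5: TV = D_6/(r−g) = 29.2792/(0.1497−0.018) = 222.3176
P₀ = 10.4055/(1+0.1497)^1 + 13.4168/(1+0.1497)^2 + 17.2996/(1+0.1497)^3 + 22.3061/(1+0.1497)^4 + 28.7615/(1+0.1497)^5 + 222.3176/(1+0.1497)^5 = 168.3452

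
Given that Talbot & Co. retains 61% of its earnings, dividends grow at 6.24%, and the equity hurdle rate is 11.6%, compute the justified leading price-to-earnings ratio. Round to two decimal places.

Payout ratio b = 1 − 0.61 = 0.39.
Justified leading P/E = b/(r−g) = 0.39/(0.116−0.0624) = 7.2761

7.28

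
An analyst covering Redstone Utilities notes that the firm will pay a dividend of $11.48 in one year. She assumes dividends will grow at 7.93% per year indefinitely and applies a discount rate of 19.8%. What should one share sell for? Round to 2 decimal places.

Gordon growth model: P₀ = D₁/(r − g), with D₁ = 11.48 given directly.
P₀ = 11.4800 / (0.198 − 0.0793) = 11.4800 / 0.1187 = 96.7144

$96.71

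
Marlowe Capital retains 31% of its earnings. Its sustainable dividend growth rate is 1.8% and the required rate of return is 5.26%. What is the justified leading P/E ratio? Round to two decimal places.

19.94

Payout ratio b = 1 − 0.31 = 0.69.
Justified leading P/E = b/(r−g) = 0.69/(0.0526−0.018) = 19.9422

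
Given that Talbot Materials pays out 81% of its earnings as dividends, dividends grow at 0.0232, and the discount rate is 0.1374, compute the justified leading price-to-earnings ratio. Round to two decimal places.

7.09

Justified leading P/E = b/(r−g) = 0.81/(0.1374−0.0232) = 7.0928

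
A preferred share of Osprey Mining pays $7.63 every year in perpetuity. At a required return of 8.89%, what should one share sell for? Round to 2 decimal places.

$85.83

Zero-growth DDM (perpetuity): P₀ = D/r = 7.63 / 0.0889 = 85.8268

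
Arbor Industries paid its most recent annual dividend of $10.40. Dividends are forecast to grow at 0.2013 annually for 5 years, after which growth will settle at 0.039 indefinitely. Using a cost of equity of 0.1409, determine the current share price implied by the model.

$198.11

Two-stage DDM. Project D₁…D_5 at 0.2013, terminal growth 0.039, discount at r = 0.1409.
D_1 = 12.4935
D_2 = 15.0085
D_3 = 18.0297
D_4 = 21.6590
D_5 = 26.0190
Terminal value at t=5: TV = D_6/(r−g) = 27.0337/(0.1409−0.039) = 265.2968
P₀ = 12.4935/(1+0.1409)^1 + 15.0085/(1+0.1409)^2 + 18.0297/(1+0.1409)^3 + 21.6590/(1+0.1409)^4 + 26.0190/(1+0.1409)^5 + 265.2968/(1+0.1409)^5 = 198.1096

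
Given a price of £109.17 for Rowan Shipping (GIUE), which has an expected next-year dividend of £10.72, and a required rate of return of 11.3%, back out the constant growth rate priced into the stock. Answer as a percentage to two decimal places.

From P₀ = D₁/(r − g), the implied growth is g = r − D₁/P₀.
g = 0.113 − 10.72/109.17 = 0.113 − 0.09820 = 0.01480

1.48%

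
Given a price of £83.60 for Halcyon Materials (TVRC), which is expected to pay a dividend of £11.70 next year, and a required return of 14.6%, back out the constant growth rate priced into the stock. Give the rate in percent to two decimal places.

0.60%

From P₀ = D₁/(r − g), the implied growth is g = r − D₁/P₀.
g = 0.146 − 11.70/83.60 = 0.146 − 0.13995 = 0.00605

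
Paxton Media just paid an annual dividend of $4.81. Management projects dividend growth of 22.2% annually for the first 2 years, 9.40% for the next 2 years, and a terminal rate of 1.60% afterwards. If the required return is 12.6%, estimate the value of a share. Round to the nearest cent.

$71.13

Three-stage DDM. Project D₁…D_4; terminal Gordon value at t=4 with g = 0.016; discount at r = 0.126.
D_1 = 5.8778
D_2 = 7.1827
D_3 = 7.8579
D_4 = 8.5965
TV_4 = 8.7341/(0.126−0.016) = 79.4005
P₀ = Σ Dₜ/(1+r)ᵗ + TV_4/(1+r)^4 = 71.1306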